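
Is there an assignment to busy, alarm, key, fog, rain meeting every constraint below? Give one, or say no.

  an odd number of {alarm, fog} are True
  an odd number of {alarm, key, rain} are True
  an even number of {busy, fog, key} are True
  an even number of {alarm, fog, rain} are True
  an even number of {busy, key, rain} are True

busy: True; alarm: False; key: False; fog: True; rain: True

{alarm, fog}: 1 true → odd ✓
{alarm, key, rain}: 1 true → odd ✓
{busy, fog, key}: 2 true → even ✓
{alarm, fog, rain}: 2 true → even ✓
{busy, key, rain}: 2 true → even ✓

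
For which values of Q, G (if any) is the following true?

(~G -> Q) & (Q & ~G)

Q: True, G: False

  ~G -> Q = True
    ~G = True
  Q & ~G = True
    ~G = True
Both conjuncts True, so the formula holds.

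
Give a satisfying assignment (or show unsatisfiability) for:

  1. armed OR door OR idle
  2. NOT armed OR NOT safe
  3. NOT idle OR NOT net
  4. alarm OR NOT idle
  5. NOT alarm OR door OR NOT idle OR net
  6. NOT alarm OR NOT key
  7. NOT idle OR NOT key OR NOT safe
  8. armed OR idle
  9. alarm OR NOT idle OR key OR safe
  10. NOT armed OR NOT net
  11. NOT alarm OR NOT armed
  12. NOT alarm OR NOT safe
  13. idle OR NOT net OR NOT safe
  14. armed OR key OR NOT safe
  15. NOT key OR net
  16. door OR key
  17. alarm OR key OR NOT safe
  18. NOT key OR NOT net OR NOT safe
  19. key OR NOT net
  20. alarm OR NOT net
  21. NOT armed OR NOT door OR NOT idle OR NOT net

door: True, alarm: False, armed: True, key: False, idle: False, net: False, safe: False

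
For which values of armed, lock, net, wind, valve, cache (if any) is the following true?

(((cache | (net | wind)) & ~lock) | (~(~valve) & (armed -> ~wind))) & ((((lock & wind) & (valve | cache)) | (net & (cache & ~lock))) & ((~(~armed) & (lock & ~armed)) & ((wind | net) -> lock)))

No satisfying assignment exists.

Case armed = True: the conjunct ~armed is False.
Case armed = False: the conjunct ~(~armed) becomes ~(~False) = False.
Both cases fail — unsatisfiable.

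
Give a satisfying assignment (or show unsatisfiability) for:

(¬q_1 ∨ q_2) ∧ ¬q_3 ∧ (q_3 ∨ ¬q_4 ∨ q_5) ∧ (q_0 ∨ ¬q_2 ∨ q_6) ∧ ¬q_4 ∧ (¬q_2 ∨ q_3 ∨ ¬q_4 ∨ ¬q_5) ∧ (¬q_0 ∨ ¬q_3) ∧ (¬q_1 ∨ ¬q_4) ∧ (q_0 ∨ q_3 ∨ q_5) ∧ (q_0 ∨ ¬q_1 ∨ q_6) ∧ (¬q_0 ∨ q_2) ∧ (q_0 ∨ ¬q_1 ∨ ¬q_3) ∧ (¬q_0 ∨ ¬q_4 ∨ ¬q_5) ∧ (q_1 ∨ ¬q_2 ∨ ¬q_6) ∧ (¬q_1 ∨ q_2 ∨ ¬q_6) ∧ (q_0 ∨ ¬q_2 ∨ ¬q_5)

q_0: False; q_1: False; q_2: False; q_3: False; q_4: False; q_5: True; q_6: False

Unit clause (¬q_3) forces q_3 = False.
Unit clause (¬q_4) forces q_4 = False.
Set q_0 = False.
  then (q_0 ∨ q_3 ∨ q_5) forces q_5 = True.
  then (q_0 ∨ ¬q_2 ∨ ¬q_5) forces q_2 = False.
  then (¬q_1 ∨ q_2) forces q_1 = False.
Set q_6 = False.
All clauses satisfied.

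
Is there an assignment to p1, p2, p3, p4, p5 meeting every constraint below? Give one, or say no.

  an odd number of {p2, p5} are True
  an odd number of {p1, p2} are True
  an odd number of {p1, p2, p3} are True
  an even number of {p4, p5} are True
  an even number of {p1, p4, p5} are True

p1: False, p2: True, p3: False, p4: False, p5: False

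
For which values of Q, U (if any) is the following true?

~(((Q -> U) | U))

Q = True; U = False

  ~(((Q -> U) | U)) = True
    (Q -> U) | U = False
      Q -> U = False
The formula evaluates to True.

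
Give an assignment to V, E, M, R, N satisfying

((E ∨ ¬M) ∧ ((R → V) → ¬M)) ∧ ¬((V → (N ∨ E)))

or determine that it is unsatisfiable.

V = True; E = False; M = False; R = True; N = False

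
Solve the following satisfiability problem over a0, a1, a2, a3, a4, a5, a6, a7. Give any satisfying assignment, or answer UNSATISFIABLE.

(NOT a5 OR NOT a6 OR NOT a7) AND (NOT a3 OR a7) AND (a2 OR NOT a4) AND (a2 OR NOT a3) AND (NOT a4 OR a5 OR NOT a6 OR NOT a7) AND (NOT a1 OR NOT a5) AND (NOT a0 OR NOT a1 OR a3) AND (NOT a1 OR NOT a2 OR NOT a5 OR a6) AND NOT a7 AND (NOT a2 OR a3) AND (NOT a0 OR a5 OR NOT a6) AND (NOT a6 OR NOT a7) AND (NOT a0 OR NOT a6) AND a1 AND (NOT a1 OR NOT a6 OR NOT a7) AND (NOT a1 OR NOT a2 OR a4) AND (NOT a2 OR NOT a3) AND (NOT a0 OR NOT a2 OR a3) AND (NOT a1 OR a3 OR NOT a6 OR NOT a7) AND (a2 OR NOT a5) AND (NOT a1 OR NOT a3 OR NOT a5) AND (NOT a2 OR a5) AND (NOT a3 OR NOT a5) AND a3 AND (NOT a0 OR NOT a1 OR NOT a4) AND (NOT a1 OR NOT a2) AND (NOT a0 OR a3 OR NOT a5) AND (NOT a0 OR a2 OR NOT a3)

Unsatisfiable — no assignment works.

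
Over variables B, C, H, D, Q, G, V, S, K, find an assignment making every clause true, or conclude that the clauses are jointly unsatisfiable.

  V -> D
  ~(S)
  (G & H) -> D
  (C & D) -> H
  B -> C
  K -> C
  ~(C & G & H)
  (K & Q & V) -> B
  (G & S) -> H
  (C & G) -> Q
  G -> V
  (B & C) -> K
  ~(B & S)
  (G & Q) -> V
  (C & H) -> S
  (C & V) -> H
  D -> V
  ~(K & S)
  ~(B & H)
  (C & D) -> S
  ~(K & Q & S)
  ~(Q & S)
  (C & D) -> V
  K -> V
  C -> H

B=F; C=F; H=T; D=T; Q=T; G=T; V=T; S=F; K=F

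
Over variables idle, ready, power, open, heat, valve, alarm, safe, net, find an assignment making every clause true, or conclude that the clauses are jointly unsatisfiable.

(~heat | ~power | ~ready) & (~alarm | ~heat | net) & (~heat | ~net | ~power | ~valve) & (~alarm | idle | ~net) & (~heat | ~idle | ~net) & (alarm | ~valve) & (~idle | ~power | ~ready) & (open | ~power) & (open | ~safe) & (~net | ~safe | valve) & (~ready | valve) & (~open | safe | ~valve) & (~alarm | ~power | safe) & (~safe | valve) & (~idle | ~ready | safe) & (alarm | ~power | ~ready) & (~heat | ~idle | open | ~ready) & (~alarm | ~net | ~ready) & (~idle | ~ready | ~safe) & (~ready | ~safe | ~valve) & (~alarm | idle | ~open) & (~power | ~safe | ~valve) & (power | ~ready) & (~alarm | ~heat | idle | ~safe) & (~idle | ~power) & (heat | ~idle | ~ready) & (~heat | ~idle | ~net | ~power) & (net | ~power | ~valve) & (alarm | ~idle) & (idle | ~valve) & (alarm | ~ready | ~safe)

idle = False, ready = False, power = False, open = True, heat = False, valve = False, alarm = False, safe = False, net = False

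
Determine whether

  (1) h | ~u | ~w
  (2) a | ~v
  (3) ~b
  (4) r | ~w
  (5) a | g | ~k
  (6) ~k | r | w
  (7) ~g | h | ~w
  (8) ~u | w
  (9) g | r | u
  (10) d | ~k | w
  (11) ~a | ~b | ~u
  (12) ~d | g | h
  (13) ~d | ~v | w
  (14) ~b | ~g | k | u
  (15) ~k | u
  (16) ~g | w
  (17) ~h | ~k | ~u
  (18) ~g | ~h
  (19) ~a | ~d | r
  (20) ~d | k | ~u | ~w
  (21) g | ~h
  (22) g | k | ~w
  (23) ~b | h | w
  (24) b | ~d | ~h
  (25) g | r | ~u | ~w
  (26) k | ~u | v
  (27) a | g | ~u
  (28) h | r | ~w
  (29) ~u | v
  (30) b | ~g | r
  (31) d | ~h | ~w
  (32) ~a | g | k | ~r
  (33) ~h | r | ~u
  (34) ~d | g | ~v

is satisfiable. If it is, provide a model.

Unit clause (~b) forces b = False.
Set h = False.
Set k = False.
Try r = False:
  (r | ~w) forces w = False.
  (~u | w) forces u = False.
  (g | r | u) forces g = True.
  clause (~g | w) is falsified — backtrack.
So r = True.
Set u = False.
Set d = False.
Try a = True:
  (~a | g | k | ~r) forces g = True.
  (~g | h | ~w) forces w = False.
  clause (~g | w) is falsified — backtrack.
So a = False.
  then (a | ~v) forces v = False.
Try w = True:
  (~g | h | ~w) forces g = False.
  clause (g | k | ~w) is falsified — backtrack.
So w = False.
  then (~g | w) forces g = False.
All clauses satisfied.

h: False, b: False, k: False, r: True, u: False, d: False, a: False, w: False, v: False, g: False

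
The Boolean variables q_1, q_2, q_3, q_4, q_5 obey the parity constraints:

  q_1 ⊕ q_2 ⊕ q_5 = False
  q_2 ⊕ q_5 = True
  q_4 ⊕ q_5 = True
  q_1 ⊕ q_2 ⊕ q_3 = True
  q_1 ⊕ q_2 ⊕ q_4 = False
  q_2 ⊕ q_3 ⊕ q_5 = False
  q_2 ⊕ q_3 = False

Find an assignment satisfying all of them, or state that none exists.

UNSATISFIABLE

Adding constraints 1, 3, 5 mod 2: every variable appears an even number of times on the left, so the left side is 0.
But the right sides sum to 1 (mod 2). 0 ≠ 1 — the system is inconsistent.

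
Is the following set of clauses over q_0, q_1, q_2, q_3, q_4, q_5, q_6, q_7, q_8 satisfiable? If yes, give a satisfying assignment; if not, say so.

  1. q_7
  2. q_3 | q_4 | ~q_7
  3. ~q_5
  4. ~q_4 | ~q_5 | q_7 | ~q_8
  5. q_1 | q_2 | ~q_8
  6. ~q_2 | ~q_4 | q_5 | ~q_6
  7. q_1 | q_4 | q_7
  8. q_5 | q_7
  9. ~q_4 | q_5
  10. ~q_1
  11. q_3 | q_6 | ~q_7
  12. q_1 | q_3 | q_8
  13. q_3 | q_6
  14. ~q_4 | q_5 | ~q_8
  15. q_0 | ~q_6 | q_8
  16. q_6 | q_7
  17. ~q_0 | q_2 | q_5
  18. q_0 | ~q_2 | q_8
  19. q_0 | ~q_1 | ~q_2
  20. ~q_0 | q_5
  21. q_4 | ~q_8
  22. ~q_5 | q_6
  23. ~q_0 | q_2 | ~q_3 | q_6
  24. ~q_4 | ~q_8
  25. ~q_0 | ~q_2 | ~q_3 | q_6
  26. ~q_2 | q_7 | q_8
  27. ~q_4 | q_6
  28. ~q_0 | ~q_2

q_0=F, q_1=F, q_2=F, q_3=T, q_4=F, q_5=F, q_6=F, q_7=T, q_8=F

Unit clause (q_7) forces q_7 = True.
Unit clause (~q_5) forces q_5 = False.
In (~q_4 | q_5) only ~q_4 is left, so q_4 = False.
Unit clause (~q_1) forces q_1 = False.
In (~q_0 | q_5) only ~q_0 is left, so q_0 = False.
In (q_4 | ~q_8) only ~q_8 is left, so q_8 = False.
In (q_3 | q_4 | ~q_7) only q_3 is left, so q_3 = True.
In (q_0 | ~q_6 | q_8) only ~q_6 is left, so q_6 = False.
In (q_0 | ~q_2 | q_8) only ~q_2 is left, so q_2 = False.
All clauses satisfied.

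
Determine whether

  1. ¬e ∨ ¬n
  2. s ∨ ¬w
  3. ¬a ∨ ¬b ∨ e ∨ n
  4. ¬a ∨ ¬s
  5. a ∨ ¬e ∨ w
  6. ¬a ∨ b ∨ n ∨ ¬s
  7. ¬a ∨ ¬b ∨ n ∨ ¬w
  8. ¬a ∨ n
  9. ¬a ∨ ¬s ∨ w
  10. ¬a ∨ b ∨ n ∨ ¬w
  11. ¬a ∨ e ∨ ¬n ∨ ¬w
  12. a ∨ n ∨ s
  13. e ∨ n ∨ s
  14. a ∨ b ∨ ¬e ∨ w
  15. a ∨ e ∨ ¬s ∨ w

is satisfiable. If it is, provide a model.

n = True, w = True, e = False, s = True, a = False, b = True

Set n = True.
  then (¬e ∨ ¬n) forces e = False.
Set w = True.
  then (s ∨ ¬w) forces s = True.
  then (¬a ∨ ¬s) forces a = False.
Set b = True.
All clauses satisfied.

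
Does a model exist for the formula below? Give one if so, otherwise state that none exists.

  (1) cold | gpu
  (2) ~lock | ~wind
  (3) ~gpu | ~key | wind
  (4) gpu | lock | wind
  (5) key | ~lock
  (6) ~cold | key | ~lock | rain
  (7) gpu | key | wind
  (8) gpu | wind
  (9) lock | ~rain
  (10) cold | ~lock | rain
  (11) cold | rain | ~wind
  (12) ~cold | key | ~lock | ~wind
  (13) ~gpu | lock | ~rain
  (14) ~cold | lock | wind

Set key = True.
Try lock = True:
  (~lock | ~wind) forces wind = False.
  (~gpu | ~key | wind) forces gpu = False.
  clause (gpu | wind) is falsified — backtrack.
So lock = False.
  then (lock | ~rain) forces rain = False.
Set wind = True.
  then (cold | rain | ~wind) forces cold = True.
Set gpu = True.
All clauses satisfied.

key = True, lock = False, wind = True, gpu = True, rain = False, cold = True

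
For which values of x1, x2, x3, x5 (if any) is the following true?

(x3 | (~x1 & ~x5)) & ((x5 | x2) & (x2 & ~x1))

x1: False, x2: True, x3: True, x5: True

  x3 | (~x1 & ~x5) = True
    ~x1 & ~x5 = False
      ~x1 = True
      ~x5 = False
  (x5 | x2) & (x2 & ~x1) = True
    x5 | x2 = True
    x2 & ~x1 = True
      ~x1 = True
Both conjuncts True, so the formula holds.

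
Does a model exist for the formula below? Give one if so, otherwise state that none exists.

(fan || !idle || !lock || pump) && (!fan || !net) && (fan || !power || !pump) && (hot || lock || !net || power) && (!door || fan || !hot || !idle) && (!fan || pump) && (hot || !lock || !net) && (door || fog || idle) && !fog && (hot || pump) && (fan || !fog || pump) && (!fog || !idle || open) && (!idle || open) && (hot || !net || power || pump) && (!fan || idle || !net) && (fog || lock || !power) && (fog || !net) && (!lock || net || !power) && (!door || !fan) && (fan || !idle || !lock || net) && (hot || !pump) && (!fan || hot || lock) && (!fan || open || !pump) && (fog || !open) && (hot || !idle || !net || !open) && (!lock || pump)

Unit clause (!fog) forces fog = False.
In (fog || !net) only !net is left, so net = False.
In (fog || !open) only !open is left, so open = False.
In (!idle || open) only !idle is left, so idle = False.
In (door || fog || idle) only door is left, so door = True.
In (!door || !fan) only !fan is left, so fan = False.
Set lock = False.
  then (fog || lock || !power) forces power = False.
Set pump = True.
  then (hot || !pump) forces hot = True.
All clauses satisfied.

lock: False; idle: False; open: False; fan: False; door: True; fog: False; net: False; pump: True; power: False; hot: True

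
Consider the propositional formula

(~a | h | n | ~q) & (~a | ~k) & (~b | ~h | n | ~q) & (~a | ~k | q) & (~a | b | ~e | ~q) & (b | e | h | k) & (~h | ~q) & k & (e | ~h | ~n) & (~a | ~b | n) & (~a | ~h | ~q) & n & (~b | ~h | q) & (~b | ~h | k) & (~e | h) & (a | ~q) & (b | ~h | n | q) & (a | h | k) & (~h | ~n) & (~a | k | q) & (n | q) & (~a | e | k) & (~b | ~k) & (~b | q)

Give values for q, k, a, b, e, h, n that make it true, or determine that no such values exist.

Unit clause (k) forces k = True.
Unit clause (n) forces n = True.
In (~h | ~n) only ~h is left, so h = False.
In (~b | ~k) only ~b is left, so b = False.
In (~a | ~k) only ~a is left, so a = False.
In (~e | h) only ~e is left, so e = False.
In (a | ~q) only ~q is left, so q = False.
All clauses satisfied.

q=F, k=T, a=F, b=F, e=F, h=F, n=T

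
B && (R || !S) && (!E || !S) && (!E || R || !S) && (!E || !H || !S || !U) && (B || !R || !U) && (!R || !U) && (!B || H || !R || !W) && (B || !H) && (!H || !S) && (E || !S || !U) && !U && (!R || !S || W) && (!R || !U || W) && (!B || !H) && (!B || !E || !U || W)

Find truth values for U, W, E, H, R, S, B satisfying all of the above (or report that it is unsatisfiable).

Unit clause (B) forces B = True.
Unit clause (!U) forces U = False.
In (!B || !H) only !H is left, so H = False.
Set W = False.
Set E = True.
  then (!E || !S) forces S = False.
Set R = False.
All clauses satisfied.

U=F, W=F, E=T, H=F, R=F, S=F, B=T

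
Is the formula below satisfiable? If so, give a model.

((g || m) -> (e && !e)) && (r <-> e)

e = True; g = False; m = False; r = True

  (g || m) -> (e && !e) = True
    g || m = False
    e && !e = False
      !e = False
  r <-> e = True
Both conjuncts True, so the formula holds.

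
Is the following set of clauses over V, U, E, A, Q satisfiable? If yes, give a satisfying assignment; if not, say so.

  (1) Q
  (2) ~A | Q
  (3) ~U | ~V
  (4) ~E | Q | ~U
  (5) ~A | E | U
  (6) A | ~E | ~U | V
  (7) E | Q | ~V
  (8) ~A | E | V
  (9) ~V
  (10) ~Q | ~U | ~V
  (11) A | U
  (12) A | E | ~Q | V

V = False; U = False; E = True; A = True; Q = True

Unit clause (Q) forces Q = True.
Unit clause (~V) forces V = False.
Set U = False.
  then (A | U) forces A = True.
  then (~A | E | U) forces E = True.
All clauses satisfied.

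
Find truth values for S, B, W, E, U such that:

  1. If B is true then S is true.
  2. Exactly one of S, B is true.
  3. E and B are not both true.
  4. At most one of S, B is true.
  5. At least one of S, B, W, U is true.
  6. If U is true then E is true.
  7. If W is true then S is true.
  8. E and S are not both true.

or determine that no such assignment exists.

S: True, B: False, W: True, E: False, U: False

  (1) B=F ⇒ S: vacuous ✓
  (2) {S, B}: 1 true — exactly one ✓
  (3) E=F, B=F — not both ✓
  (4) {S, B}: 1 true — at most one ✓
  (5) {S, B, W, U}: 2 true — at least one ✓
  (6) U=F ⇒ E: vacuous ✓
  (7) W=T ⇒ S: T ✓
  (8) E=F, S=T — not both ✓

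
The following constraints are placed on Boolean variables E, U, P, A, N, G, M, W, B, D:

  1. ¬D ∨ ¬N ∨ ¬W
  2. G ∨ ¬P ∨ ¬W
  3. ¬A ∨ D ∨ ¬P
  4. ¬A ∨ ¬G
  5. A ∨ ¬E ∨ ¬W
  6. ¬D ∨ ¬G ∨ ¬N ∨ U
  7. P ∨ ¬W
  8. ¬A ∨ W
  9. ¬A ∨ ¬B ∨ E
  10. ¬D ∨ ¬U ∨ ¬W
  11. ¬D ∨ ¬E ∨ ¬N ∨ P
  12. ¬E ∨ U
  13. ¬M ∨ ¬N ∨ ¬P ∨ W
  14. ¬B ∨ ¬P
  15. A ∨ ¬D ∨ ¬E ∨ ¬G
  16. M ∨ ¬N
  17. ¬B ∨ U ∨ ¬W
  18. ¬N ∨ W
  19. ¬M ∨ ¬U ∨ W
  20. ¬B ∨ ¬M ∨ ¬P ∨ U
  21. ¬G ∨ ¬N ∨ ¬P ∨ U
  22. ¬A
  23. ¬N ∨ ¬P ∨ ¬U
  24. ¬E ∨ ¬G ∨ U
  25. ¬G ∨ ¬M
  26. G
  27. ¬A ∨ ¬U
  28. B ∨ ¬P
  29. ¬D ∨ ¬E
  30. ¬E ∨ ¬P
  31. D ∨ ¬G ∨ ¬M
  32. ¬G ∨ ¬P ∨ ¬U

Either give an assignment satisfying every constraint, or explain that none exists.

E = False; U = True; P = False; A = False; N = False; G = True; M = False; W = False; B = False; D = False

Unit clause (¬A) forces A = False.
Unit clause (G) forces G = True.
In (¬G ∨ ¬M) only ¬M is left, so M = False.
In (M ∨ ¬N) only ¬N is left, so N = False.
Set E = False.
Set U = True.
  then (¬G ∨ ¬P ∨ ¬U) forces P = False.
  then (P ∨ ¬W) forces W = False.
Set B = False.
Set D = False.
All clauses satisfied.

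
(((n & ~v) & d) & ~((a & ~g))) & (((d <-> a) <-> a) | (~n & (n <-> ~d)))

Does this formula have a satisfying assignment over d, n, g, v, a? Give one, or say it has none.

d = True, n = True, g = True, v = False, a = True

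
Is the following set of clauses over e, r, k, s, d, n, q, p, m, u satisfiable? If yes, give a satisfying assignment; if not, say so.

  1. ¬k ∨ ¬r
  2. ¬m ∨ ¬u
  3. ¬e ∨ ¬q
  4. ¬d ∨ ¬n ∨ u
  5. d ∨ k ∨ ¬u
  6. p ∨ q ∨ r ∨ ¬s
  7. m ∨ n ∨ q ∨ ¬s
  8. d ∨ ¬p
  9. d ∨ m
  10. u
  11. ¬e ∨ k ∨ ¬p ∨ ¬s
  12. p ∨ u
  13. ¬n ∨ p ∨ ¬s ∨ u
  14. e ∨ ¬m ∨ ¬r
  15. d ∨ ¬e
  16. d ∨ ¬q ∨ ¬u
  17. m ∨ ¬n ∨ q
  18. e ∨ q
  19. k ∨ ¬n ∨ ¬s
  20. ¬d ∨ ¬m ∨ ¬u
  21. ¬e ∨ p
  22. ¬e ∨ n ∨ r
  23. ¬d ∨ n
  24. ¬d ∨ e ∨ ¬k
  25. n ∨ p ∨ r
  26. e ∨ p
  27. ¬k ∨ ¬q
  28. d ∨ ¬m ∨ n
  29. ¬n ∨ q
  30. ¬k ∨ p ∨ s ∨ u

Unit clause (u) forces u = True.
In (¬m ∨ ¬u) only ¬m is left, so m = False.
In (d ∨ m) only d is left, so d = True.
In (¬d ∨ n) only n is left, so n = True.
In (¬n ∨ q) only q is left, so q = True.
In (¬e ∨ ¬q) only ¬e is left, so e = False.
In (¬d ∨ e ∨ ¬k) only ¬k is left, so k = False.
In (e ∨ p) only p is left, so p = True.
In (k ∨ ¬n ∨ ¬s) only ¬s is left, so s = False.
Set r = True.
All clauses satisfied.

e = False, r = True, k = False, s = False, d = True, n = True, q = True, p = True, m = False, u = True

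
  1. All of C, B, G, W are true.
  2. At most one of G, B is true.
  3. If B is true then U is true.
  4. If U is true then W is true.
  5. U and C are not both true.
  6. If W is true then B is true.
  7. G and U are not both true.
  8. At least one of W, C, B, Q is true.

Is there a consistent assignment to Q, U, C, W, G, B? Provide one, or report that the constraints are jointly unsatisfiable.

No satisfying assignment exists.

Case C = True:
  (1) forces B = True.
  (1) forces G = True.
  Constraint (2) is violated (G=T, B=T) — contradiction.
Case C = False:
  Constraint (1) is violated (C=F) — contradiction.
Both cases fail — unsatisfiable.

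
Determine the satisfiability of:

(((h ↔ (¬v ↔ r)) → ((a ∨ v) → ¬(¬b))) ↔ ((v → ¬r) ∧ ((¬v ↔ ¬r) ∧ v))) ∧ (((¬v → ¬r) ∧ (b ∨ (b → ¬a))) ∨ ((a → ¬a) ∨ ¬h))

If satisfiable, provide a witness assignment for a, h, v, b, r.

a = True; h = True; v = True; b = False; r = False

  ((h ↔ (¬v ↔ r)) → ((a ∨ v) → ¬(¬b))) ↔ ((v → ¬r) ∧ ((¬v ↔ ¬r) ∧ v)) = True
    (h ↔ (¬v ↔ r)) → ((a ∨ v) → ¬(¬b)) = False
      h ↔ (¬v ↔ r) = True
        ¬v ↔ r = True
          ¬v = False
      (a ∨ v) → ¬(¬b) = False
        a ∨ v = True
        ¬(¬b) = False
          ¬b = True
    (v → ¬r) ∧ ((¬v ↔ ¬r) ∧ v) = False
      v → ¬r = True
        ¬r = True
      (¬v ↔ ¬r) ∧ v = False
        ¬v ↔ ¬r = False
          ¬v = False
          ¬r = True
  ((¬v → ¬r) ∧ (b ∨ (b → ¬a))) ∨ ((a → ¬a) ∨ ¬h) = True
    (¬v → ¬r) ∧ (b ∨ (b → ¬a)) = True
      ¬v → ¬r = True
        ¬v = False
        ¬r = True
      b ∨ (b → ¬a) = True
        b → ¬a = True
          ¬a = False
    (a → ¬a) ∨ ¬h = False
      a → ¬a = False
        ¬a = False
      ¬h = False
Both conjuncts True, so the formula holds.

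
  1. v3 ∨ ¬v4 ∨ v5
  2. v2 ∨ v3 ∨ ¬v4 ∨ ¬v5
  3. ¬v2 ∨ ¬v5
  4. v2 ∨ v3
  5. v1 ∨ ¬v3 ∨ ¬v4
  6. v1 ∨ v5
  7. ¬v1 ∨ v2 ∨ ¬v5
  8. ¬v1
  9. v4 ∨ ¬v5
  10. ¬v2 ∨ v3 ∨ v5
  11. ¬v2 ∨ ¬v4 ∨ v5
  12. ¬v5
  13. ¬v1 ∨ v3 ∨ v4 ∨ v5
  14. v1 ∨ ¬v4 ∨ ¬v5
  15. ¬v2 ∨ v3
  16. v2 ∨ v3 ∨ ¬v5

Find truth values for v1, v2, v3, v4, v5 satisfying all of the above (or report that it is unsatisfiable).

Case v1 = True:
  Clause (¬v1) is falsified — contradiction.
Case v1 = False:
  (v1 ∨ v5) forces v5 = True.
  Clause (¬v5) is falsified — contradiction.
Both cases fail, so the formula is unsatisfiable.

The formula is unsatisfiable.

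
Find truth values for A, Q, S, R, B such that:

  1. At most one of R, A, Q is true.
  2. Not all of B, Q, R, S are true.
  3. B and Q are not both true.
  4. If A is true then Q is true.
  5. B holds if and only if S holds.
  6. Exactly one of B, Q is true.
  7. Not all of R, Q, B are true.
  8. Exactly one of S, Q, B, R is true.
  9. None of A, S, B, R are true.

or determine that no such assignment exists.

A: False, Q: True, S: False, R: False, B: False

  (1) {R, A, Q}: 1 true — at most one ✓
  (2) {B, Q, R, S}: 1/4 true — not all ✓
  (3) B=F, Q=T — not both ✓
  (4) A=F ⇒ Q: vacuous ✓
  (5) B=F, S=F — same ✓
  (6) {B, Q}: 1 true — exactly one ✓
  (7) {R, Q, B}: 1/3 true — not all ✓
  (8) {S, Q, B, R}: 1 true — exactly one ✓
  (9) {A, S, B, R}: 0 true — none ✓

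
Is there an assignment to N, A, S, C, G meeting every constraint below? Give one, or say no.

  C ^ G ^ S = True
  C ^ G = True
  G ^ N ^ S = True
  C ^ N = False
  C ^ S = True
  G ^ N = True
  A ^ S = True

N = True, A = True, S = False, C = True, G = False

C ^ G ^ S = T ^ F ^ F = True ✓
C ^ G = T ^ F = True ✓
G ^ N ^ S = F ^ T ^ F = True ✓
C ^ N = T ^ T = False ✓
C ^ S = T ^ F = True ✓
G ^ N = F ^ T = True ✓
A ^ S = T ^ F = True ✓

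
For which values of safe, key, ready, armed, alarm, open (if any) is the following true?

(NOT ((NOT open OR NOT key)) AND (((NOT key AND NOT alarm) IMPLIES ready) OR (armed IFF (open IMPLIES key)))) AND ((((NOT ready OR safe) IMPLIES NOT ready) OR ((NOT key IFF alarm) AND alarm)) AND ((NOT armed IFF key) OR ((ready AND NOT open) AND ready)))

safe = False, key = True, ready = False, armed = False, alarm = False, open = True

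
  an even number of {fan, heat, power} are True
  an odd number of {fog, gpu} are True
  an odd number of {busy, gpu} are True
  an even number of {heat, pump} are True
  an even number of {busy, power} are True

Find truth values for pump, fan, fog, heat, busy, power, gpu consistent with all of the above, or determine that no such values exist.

pump = True; fan = False; fog = True; heat = True; busy = True; power = True; gpu = False

{fan, heat, power}: 2 true → even ✓
{fog, gpu}: 1 true → odd ✓
{busy, gpu}: 1 true → odd ✓
{heat, pump}: 2 true → even ✓
{busy, power}: 2 true → even ✓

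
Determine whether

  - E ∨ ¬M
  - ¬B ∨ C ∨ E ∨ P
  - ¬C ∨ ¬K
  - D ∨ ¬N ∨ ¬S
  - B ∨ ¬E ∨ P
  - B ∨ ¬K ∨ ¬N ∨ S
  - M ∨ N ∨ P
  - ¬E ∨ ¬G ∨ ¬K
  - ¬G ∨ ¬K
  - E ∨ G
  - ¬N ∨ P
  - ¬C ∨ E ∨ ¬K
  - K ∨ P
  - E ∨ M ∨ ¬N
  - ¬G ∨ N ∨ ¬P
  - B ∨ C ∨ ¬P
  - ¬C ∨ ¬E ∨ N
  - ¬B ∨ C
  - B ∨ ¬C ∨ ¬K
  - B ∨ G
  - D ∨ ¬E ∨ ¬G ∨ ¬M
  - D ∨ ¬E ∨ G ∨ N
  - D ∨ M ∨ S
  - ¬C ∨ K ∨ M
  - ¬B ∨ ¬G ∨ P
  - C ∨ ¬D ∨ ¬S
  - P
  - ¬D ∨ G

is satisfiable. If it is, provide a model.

Unit clause (P) forces P = True.
Set B = True.
  then (¬B ∨ C) forces C = True.
  then (¬C ∨ ¬K) forces K = False.
  then (¬C ∨ K ∨ M) forces M = True.
  then (E ∨ ¬M) forces E = True.
  then (¬C ∨ ¬E ∨ N) forces N = True.
Set S = True.
  then (D ∨ ¬N ∨ ¬S) forces D = True.
  then (¬D ∨ G) forces G = True.
All clauses satisfied.

B: True, S: True, N: True, P: True, E: True, G: True, D: True, M: True, C: True, K: False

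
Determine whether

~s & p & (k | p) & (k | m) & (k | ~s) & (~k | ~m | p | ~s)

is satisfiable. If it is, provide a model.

m = False; p = True; k = True; s = False

Unit clause (~s) forces s = False.
Unit clause (p) forces p = True.
Set m = False.
  then (k | m) forces k = True.
All clauses satisfied.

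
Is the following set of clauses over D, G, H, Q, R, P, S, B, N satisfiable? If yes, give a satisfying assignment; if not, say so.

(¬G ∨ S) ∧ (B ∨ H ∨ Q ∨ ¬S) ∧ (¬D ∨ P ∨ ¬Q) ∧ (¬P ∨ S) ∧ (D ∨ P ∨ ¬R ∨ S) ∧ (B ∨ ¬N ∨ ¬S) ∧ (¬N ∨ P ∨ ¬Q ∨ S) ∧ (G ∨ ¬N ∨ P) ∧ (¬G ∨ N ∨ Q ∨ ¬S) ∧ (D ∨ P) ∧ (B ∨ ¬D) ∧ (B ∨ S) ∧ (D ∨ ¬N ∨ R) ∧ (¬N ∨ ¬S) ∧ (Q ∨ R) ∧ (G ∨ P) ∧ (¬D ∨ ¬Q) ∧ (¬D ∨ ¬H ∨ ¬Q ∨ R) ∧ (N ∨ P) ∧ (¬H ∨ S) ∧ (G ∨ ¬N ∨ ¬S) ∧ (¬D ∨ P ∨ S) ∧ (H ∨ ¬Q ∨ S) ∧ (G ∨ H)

D: False, G: True, H: False, Q: True, R: False, P: True, S: True, B: False, N: False

Set D = False.
  then (D ∨ P) forces P = True.
  then (¬P ∨ S) forces S = True.
  then (¬N ∨ ¬S) forces N = False.
Set G = True.
  then (¬G ∨ N ∨ Q ∨ ¬S) forces Q = True.
Set H = False.
Set R = False.
Set B = False.
All clauses satisfied.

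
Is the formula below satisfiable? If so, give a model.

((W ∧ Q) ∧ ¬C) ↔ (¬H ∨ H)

W=T; Q=T; C=F; H=F

  ((W ∧ Q) ∧ ¬C) ↔ (¬H ∨ H) = True
    (W ∧ Q) ∧ ¬C = True
      W ∧ Q = True
      ¬C = True
    ¬H ∨ H = True
      ¬H = True
The formula evaluates to True.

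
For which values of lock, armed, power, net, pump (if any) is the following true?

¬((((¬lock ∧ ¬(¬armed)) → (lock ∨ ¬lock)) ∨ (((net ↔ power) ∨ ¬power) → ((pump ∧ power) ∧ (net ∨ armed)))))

No satisfying assignment exists.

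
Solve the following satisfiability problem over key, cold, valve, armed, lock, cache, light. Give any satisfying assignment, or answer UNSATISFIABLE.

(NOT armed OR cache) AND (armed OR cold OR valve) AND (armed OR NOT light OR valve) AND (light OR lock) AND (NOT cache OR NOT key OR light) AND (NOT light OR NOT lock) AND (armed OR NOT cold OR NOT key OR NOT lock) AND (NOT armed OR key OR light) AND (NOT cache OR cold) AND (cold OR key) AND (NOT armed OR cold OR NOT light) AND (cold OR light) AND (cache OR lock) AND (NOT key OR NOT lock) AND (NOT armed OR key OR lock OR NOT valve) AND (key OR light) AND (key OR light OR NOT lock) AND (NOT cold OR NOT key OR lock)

key = False; cold = True; valve = False; armed = True; lock = False; cache = True; light = True

Try key = True:
  (NOT key OR NOT lock) forces lock = False.
  (light OR lock) forces light = True.
  (cache OR lock) forces cache = True.
  (NOT cache OR cold) forces cold = True.
  clause (NOT cold OR NOT key OR lock) is falsified — backtrack.
So key = False.
  then (cold OR key) forces cold = True.
  then (key OR light) forces light = True.
  then (NOT light OR NOT lock) forces lock = False.
  then (cache OR lock) forces cache = True.
Set valve = False.
  then (armed OR NOT light OR valve) forces armed = True.
All clauses satisfied.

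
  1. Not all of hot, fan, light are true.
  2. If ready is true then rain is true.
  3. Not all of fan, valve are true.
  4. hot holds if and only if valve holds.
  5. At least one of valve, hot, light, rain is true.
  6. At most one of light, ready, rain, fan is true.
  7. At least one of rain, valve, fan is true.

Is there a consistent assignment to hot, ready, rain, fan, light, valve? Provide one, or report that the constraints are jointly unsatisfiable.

hot = True; ready = False; rain = True; fan = False; light = False; valve = True

  (1) {hot, fan, light}: 1/3 true — not all ✓
  (2) ready=F ⇒ rain: vacuous ✓
  (3) {fan, valve}: 1/2 true — not all ✓
  (4) hot=T, valve=T — same ✓
  (5) {valve, hot, light, rain}: 3 true — at least one ✓
  (6) {light, ready, rain, fan}: 1 true — at most one ✓
  (7) {rain, valve, fan}: 2 true — at least one ✓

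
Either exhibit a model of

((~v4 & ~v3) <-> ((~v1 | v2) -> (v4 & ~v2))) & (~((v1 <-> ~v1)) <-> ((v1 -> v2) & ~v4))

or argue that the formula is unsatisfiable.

v1 = False, v2 = False, v3 = True, v4 = False

  (~v4 & ~v3) <-> ((~v1 | v2) -> (v4 & ~v2)) = True
    ~v4 & ~v3 = False
      ~v4 = True
      ~v3 = False
    (~v1 | v2) -> (v4 & ~v2) = False
      ~v1 | v2 = True
        ~v1 = True
      v4 & ~v2 = False
        ~v2 = True
  ~((v1 <-> ~v1)) <-> ((v1 -> v2) & ~v4) = True
    ~((v1 <-> ~v1)) = True
      v1 <-> ~v1 = False
        ~v1 = True
    (v1 -> v2) & ~v4 = True
      v1 -> v2 = True
      ~v4 = True
Both conjuncts True, so the formula holds.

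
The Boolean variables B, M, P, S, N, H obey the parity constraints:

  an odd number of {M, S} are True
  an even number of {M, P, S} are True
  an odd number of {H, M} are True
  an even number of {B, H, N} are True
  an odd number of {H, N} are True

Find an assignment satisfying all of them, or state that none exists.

B: True; M: False; P: True; S: True; N: False; H: True

{M, S}: 1 true → odd ✓
{M, P, S}: 2 true → even ✓
{H, M}: 1 true → odd ✓
{B, H, N}: 2 true → even ✓
{H, N}: 1 true → odd ✓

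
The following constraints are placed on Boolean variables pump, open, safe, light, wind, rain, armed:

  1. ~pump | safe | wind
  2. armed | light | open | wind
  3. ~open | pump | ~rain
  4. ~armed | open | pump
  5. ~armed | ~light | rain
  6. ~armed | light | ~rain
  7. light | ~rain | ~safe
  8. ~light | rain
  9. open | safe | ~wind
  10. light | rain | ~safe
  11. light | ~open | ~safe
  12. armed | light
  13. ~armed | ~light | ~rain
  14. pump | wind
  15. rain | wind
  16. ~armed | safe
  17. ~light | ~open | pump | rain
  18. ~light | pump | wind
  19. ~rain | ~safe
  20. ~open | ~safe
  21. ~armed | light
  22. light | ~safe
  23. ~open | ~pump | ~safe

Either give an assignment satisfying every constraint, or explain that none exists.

Set pump = True.
Set open = True.
  then (~open | ~safe) forces safe = False.
  then (~pump | safe | wind) forces wind = True.
  then (~armed | safe) forces armed = False.
  then (armed | light) forces light = True.
  then (~light | rain) forces rain = True.
All clauses satisfied.

pump=T, open=T, safe=F, light=T, wind=T, rain=T, armed=F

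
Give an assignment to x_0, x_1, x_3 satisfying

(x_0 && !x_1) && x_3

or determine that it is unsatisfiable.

x_0=T, x_1=F, x_3=T

  x_0 && !x_1 = True
    !x_1 = True
Both conjuncts True, so the formula holds.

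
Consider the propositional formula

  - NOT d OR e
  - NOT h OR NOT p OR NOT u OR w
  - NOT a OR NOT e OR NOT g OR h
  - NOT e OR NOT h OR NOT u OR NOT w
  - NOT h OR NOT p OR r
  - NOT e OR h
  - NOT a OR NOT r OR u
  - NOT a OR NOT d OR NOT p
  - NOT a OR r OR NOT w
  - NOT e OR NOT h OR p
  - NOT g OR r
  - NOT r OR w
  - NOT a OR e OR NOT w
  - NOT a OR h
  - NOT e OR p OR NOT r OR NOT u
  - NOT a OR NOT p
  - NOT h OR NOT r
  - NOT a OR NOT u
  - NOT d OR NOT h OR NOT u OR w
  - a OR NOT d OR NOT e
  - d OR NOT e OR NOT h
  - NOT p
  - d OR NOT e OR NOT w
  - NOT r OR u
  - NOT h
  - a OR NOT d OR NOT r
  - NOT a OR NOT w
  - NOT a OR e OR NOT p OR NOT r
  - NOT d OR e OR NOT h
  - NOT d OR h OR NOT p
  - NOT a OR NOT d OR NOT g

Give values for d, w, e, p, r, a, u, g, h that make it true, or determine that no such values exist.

d = False, w = True, e = False, p = False, r = False, a = False, u = False, g = False, h = False

Unit clause (NOT p) forces p = False.
Unit clause (NOT h) forces h = False.
In (NOT e OR h) only NOT e is left, so e = False.
In (NOT a OR h) only NOT a is left, so a = False.
In (NOT d OR e) only NOT d is left, so d = False.
Set w = True.
Set r = False.
  then (NOT g OR r) forces g = False.
Set u = False.
All clauses satisfied.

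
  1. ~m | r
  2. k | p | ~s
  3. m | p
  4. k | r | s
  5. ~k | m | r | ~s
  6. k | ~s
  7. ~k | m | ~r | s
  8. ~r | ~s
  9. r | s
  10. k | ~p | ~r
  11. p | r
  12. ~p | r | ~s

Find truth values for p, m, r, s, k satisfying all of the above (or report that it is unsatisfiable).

p: False; m: True; r: True; s: False; k: True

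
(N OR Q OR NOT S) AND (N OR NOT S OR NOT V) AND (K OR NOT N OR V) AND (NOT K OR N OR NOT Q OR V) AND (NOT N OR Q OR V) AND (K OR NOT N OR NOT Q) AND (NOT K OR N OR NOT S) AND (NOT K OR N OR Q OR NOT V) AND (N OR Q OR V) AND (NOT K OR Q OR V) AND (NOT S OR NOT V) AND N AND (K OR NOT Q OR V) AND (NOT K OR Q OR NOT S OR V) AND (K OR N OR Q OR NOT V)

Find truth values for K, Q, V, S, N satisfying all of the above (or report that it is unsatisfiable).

Unit clause (N) forces N = True.
Set K = True.
Set Q = True.
Set V = True.
  then (NOT S OR NOT V) forces S = False.
All clauses satisfied.

K: True; Q: True; V: True; S: False; N: True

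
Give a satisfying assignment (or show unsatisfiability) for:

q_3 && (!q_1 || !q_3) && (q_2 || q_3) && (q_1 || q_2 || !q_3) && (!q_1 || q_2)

Unit clause (q_3) forces q_3 = True.
In (!q_1 || !q_3) only !q_1 is left, so q_1 = False.
In (q_1 || q_2 || !q_3) only q_2 is left, so q_2 = True.
Check each clause:
  (q_3): q_3 holds.
  (!q_1 || !q_3): !q_1 holds.
  (q_2 || q_3): q_2 holds.
  (q_1 || q_2 || !q_3): q_2 holds.
  (!q_1 || q_2): !q_1 holds.
All clauses satisfied.

q_1 = False, q_2 = True, q_3 = True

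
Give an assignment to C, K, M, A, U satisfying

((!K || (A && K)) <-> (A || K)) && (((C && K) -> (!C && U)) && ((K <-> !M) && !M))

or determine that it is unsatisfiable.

C=F; K=T; M=F; A=T; U=F

  (!K || (A && K)) <-> (A || K) = True
    !K || (A && K) = True
      !K = False
      A && K = True
    A || K = True
  ((C && K) -> (!C && U)) && ((K <-> !M) && !M) = True
    (C && K) -> (!C && U) = True
      C && K = False
      !C && U = False
        !C = True
    (K <-> !M) && !M = True
      K <-> !M = True
        !M = True
      !M = True
Both conjuncts True, so the formula holds.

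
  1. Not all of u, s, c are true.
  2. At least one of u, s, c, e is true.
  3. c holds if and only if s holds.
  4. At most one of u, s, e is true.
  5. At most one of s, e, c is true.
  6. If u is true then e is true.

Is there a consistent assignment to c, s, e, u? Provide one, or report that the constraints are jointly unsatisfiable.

c = False, s = False, e = True, u = False

  (1) {u, s, c}: 0/3 true — not all ✓
  (2) {u, s, c, e}: 1 true — at least one ✓
  (3) c=F, s=F — same ✓
  (4) {u, s, e}: 1 true — at most one ✓
  (5) {s, e, c}: 1 true — at most one ✓
  (6) u=F ⇒ e: vacuous ✓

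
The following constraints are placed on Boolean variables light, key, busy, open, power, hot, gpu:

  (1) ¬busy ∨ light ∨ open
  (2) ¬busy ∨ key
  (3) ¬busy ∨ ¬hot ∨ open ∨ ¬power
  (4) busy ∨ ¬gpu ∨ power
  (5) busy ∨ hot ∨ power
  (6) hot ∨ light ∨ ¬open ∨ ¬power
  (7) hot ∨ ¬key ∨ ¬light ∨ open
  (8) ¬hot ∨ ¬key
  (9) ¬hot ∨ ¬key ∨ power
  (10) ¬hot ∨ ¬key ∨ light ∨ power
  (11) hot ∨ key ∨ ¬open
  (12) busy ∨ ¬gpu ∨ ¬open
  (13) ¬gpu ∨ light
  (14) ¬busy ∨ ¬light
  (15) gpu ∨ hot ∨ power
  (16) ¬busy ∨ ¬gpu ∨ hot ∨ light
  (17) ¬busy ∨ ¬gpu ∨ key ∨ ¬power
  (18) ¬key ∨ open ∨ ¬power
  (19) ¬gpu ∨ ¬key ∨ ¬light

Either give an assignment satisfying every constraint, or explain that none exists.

light=F; key=F; busy=F; open=T; power=T; hot=T; gpu=F

Set light = False.
  then (¬gpu ∨ light) forces gpu = False.
Try key = True:
  (¬hot ∨ ¬key) forces hot = False.
  (gpu ∨ hot ∨ power) forces power = True.
  (hot ∨ light ∨ ¬open ∨ ¬power) forces open = False.
  clause (¬key ∨ open ∨ ¬power) is falsified — backtrack.
So key = False.
  then (¬busy ∨ key) forces busy = False.
Set open = True.
  then (hot ∨ key ∨ ¬open) forces hot = True.
Set power = True.
All clauses satisfied.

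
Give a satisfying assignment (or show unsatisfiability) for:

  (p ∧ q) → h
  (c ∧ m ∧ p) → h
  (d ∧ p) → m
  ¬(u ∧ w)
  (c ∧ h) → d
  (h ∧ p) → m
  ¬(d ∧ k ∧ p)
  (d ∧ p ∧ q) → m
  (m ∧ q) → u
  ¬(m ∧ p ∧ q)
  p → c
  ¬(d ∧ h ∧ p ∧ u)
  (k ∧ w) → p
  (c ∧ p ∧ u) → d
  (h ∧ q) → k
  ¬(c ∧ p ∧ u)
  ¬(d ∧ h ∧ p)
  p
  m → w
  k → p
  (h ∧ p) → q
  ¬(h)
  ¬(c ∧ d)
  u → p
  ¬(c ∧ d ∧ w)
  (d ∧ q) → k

Unit clause (p) forces p = True.
In (c ∨ ¬p) only c is left, so c = True.
In (¬c ∨ ¬d) only ¬d is left, so d = False.
Unit clause (¬h) forces h = False.
In (¬c ∨ ¬p ∨ ¬u) only ¬u is left, so u = False.
In (h ∨ ¬p ∨ ¬q) only ¬q is left, so q = False.
In (¬c ∨ h ∨ ¬m ∨ ¬p) only ¬m is left, so m = False.
Set k = True.
Set w = False.
All clauses satisfied.

d = False; k = True; u = False; m = False; h = False; q = False; c = True; p = True; w = False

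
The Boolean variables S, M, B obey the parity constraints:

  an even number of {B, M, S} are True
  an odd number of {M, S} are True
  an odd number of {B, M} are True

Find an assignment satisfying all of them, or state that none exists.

S = True; M = False; B = True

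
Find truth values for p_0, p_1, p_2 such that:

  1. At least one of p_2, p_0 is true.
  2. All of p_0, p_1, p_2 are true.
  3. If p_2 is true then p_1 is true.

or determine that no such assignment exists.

p_0 = True; p_1 = True; p_2 = True

  (1) {p_2, p_0}: 2 true — at least one ✓
  (2) {p_0, p_1, p_2}: all 3 true ✓
  (3) p_2=T ⇒ p_1: T ✓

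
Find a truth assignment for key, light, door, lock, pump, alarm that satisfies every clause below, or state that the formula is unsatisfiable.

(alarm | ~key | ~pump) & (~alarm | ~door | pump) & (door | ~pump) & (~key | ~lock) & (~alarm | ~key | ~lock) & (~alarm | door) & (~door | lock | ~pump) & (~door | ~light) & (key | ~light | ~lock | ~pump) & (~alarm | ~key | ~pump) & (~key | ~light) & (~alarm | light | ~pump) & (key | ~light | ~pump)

Set key = False.
Set light = False.
Set door = True.
Set lock = True.
Set pump = True.
  then (~alarm | light | ~pump) forces alarm = False.
All clauses satisfied.

key = False, light = False, door = True, lock = True, pump = True, alarm = False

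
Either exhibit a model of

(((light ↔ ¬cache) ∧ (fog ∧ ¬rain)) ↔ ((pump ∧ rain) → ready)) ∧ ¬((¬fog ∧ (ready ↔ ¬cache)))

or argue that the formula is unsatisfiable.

ready: False, cache: True, pump: True, light: False, fog: True, rain: False

  ((light ↔ ¬cache) ∧ (fog ∧ ¬rain)) ↔ ((pump ∧ rain) → ready) = True
    (light ↔ ¬cache) ∧ (fog ∧ ¬rain) = True
      light ↔ ¬cache = True
        ¬cache = False
      fog ∧ ¬rain = True
        ¬rain = True
    (pump ∧ rain) → ready = True
      pump ∧ rain = False
  ¬((¬fog ∧ (ready ↔ ¬cache))) = True
    ¬fog ∧ (ready ↔ ¬cache) = False
      ¬fog = False
      ready ↔ ¬cache = True
        ¬cache = False
Both conjuncts True, so the formula holds.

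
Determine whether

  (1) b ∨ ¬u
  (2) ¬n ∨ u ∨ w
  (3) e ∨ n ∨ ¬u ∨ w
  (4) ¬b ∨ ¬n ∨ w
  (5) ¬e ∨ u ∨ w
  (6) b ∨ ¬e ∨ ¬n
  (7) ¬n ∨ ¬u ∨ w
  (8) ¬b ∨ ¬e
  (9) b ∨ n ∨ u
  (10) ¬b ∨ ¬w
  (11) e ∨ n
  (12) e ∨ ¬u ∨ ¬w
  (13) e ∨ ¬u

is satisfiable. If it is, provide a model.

Try u = True:
  (b ∨ ¬u) forces b = True.
  (¬b ∨ ¬e) forces e = False.
  clause (e ∨ ¬u) is falsified — backtrack.
So u = False.
Set e = False.
  then (e ∨ n) forces n = True.
  then (¬n ∨ u ∨ w) forces w = True.
  then (¬b ∨ ¬w) forces b = False.
All clauses satisfied.

u=F, e=F, n=T, w=T, b=F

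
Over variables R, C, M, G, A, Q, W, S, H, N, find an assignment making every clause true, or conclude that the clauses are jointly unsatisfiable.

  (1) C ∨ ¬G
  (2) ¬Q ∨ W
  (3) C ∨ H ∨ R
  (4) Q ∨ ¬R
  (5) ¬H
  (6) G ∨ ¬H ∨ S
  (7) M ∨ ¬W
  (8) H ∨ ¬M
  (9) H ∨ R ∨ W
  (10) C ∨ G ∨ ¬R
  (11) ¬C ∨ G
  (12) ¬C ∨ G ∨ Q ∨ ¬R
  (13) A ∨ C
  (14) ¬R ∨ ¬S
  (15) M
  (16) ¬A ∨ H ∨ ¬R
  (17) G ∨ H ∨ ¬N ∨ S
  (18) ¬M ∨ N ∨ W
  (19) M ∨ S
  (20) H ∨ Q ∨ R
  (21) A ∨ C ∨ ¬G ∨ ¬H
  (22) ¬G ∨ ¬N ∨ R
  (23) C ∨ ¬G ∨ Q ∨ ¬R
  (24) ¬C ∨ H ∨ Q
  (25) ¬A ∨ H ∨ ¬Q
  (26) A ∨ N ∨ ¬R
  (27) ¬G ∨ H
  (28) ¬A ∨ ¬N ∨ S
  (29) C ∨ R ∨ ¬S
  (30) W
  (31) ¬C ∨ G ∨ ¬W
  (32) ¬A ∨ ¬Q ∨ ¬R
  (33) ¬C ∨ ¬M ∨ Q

UNSATISFIABLE

Case M = True:
  (¬H) forces H = False.
  Clause (H ∨ ¬M) is falsified — contradiction.
Case M = False:
  Clause (M) is falsified — contradiction.
Both cases fail, so the formula is unsatisfiable.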